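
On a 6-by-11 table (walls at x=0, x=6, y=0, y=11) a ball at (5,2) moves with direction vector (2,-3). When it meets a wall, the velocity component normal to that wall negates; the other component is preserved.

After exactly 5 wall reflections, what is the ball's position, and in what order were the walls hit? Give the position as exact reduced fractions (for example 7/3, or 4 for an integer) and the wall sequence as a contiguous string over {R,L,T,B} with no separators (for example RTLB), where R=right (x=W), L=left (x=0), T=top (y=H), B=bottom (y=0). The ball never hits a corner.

1. t=1/2 → R at (6,1/2); v=(-2,-3)
2. t=1/6 → B at (17/3,0); v=(-2,3)
3. t=17/6 → L at (0,17/2); v=(2,3)
4. t=5/6 → T at (5/3,11); v=(2,-3)
5. t=13/6 → R at (6,9/2); v=(-2,-3)

Final position: (6,9/2)
Wall sequence: RBLTR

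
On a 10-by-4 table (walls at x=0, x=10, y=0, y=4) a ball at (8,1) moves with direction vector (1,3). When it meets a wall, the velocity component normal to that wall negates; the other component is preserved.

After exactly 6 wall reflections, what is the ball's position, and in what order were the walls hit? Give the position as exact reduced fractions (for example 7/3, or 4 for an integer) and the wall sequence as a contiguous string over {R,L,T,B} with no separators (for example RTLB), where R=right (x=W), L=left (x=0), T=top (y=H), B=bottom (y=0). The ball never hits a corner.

1. t=1 → T at (9,4); v=(1,-3)
2. t=1 → R at (10,1); v=(-1,-3)
3. t=1/3 → B at (29/3,0); v=(-1,3)
4. t=4/3 → T at (25/3,4); v=(-1,-3)
5. t=4/3 → B at (7,0); v=(-1,3)
6. t=4/3 → T at (17/3,4); v=(-1,-3)

Final position: (17/3,4)
Wall sequence: TRBTBT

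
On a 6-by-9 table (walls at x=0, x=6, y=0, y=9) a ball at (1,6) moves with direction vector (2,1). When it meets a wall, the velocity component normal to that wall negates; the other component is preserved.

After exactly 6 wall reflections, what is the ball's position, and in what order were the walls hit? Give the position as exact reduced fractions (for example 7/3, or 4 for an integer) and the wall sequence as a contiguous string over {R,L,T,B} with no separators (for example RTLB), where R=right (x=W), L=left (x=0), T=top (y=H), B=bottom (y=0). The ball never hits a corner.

1. t=5/2 → R at (6,17/2); v=(-2,1)
2. t=1/2 → T at (5,9); v=(-2,-1)
3. t=5/2 → L at (0,13/2); v=(2,-1)
4. t=3 → R at (6,7/2); v=(-2,-1)
5. t=3 → L at (0,1/2); v=(2,-1)
6. t=1/2 → B at (1,0); v=(2,1)

Final position: (1,0)
Wall sequence: RTLRLB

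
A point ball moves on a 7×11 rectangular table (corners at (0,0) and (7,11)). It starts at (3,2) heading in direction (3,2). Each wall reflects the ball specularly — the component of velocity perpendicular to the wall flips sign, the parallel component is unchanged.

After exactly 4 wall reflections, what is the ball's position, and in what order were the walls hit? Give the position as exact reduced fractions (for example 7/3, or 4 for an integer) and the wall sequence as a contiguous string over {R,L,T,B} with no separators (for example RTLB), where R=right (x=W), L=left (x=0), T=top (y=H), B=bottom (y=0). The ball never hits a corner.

Final position: (7,8)
Wall sequence: RLTR

1. t=4/3 → R at (7,14/3); v=(-3,2)
2. t=7/3 → L at (0,28/3); v=(3,2)
3. t=5/6 → T at (5/2,11); v=(3,-2)
4. t=3/2 → R at (7,8); v=(-3,-2)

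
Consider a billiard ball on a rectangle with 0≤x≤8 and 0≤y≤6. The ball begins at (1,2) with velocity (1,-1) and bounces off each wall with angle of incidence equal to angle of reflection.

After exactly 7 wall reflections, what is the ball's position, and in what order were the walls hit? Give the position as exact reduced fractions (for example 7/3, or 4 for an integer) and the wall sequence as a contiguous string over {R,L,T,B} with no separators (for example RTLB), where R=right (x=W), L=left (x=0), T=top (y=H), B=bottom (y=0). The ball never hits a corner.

1. t=2 → B at (3,0); v=(1,1)
2. t=5 → R at (8,5); v=(-1,1)
3. t=1 → T at (7,6); v=(-1,-1)
4. t=6 → B at (1,0); v=(-1,1)
5. t=1 → L at (0,1); v=(1,1)
6. t=5 → T at (5,6); v=(1,-1)
7. t=3 → R at (8,3); v=(-1,-1)

Final position: (8,3)
Wall sequence: BRTBLTR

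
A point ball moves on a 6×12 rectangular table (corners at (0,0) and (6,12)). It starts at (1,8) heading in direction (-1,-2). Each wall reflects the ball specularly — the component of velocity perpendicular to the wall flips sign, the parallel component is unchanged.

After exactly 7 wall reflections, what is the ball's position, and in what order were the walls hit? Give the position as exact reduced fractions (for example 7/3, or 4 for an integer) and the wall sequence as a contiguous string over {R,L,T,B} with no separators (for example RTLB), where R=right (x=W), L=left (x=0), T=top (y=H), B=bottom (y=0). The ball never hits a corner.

1. t=1 → L at (0,6); v=(1,-2)
2. t=3 → B at (3,0); v=(1,2)
3. t=3 → R at (6,6); v=(-1,2)
4. t=3 → T at (3,12); v=(-1,-2)
5. t=3 → L at (0,6); v=(1,-2)
6. t=3 → B at (3,0); v=(1,2)
7. t=3 → R at (6,6); v=(-1,2)

Final position: (6,6)
Wall sequence: LBRTLBR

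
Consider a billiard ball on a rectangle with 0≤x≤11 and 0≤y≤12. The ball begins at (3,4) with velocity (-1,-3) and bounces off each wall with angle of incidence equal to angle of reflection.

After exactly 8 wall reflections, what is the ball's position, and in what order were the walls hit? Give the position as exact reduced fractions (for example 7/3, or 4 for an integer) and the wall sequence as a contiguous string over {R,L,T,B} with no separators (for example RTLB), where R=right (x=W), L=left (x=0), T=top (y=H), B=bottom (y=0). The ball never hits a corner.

1. t=4/3 → B at (5/3,0); v=(-1,3)
2. t=5/3 → L at (0,5); v=(1,3)
3. t=7/3 → T at (7/3,12); v=(1,-3)
4. t=4 → B at (19/3,0); v=(1,3)
5. t=4 → T at (31/3,12); v=(1,-3)
6. t=2/3 → R at (11,10); v=(-1,-3)
7. t=10/3 → B at (23/3,0); v=(-1,3)
8. t=4 → T at (11/3,12); v=(-1,-3)

Final position: (11/3,12)
Wall sequence: BLTBTRBT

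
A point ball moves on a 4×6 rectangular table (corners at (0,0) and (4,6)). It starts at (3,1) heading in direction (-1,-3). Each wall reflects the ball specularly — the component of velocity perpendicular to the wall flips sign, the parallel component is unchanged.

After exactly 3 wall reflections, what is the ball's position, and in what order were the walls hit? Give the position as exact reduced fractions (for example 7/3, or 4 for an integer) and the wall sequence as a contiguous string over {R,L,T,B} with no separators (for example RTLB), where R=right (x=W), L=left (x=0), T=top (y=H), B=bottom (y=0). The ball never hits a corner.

Final position: (0,4)
Wall sequence: BTL

1. t=1/3 → B at (8/3,0); v=(-1,3)
2. t=2 → T at (2/3,6); v=(-1,-3)
3. t=2/3 → L at (0,4); v=(1,-3)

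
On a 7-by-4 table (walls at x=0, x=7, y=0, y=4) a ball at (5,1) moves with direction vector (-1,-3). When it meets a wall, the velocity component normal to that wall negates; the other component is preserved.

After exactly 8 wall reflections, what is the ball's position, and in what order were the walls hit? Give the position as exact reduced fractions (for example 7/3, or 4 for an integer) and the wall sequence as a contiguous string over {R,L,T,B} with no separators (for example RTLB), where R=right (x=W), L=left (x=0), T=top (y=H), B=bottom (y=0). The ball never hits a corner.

Final position: (10/3,0)
Wall sequence: BTBTLBTB

1. t=1/3 → B at (14/3,0); v=(-1,3)
2. t=4/3 → T at (10/3,4); v=(-1,-3)
3. t=4/3 → B at (2,0); v=(-1,3)
4. t=4/3 → T at (2/3,4); v=(-1,-3)
5. t=2/3 → L at (0,2); v=(1,-3)
6. t=2/3 → B at (2/3,0); v=(1,3)
7. t=4/3 → T at (2,4); v=(1,-3)
8. t=4/3 → B at (10/3,0); v=(1,3)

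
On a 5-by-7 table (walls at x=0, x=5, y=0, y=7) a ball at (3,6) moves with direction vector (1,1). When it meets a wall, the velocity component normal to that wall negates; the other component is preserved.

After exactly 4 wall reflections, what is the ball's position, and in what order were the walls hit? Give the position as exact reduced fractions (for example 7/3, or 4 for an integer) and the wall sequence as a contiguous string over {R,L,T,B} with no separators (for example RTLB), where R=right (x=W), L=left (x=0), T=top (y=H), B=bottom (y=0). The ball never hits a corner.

1. t=1 → T at (4,7); v=(1,-1)
2. t=1 → R at (5,6); v=(-1,-1)
3. t=5 → L at (0,1); v=(1,-1)
4. t=1 → B at (1,0); v=(1,1)

Final position: (1,0)
Wall sequence: TRLB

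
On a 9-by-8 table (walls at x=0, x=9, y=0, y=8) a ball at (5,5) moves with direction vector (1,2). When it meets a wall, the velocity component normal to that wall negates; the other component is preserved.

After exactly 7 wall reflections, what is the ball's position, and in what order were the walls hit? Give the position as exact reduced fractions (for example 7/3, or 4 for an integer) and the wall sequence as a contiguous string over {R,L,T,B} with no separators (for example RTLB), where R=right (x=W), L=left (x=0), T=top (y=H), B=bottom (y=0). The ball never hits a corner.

Final position: (9/2,8)
Wall sequence: TRBTLBT

1. t=3/2 → T at (13/2,8); v=(1,-2)
2. t=5/2 → R at (9,3); v=(-1,-2)
3. t=3/2 → B at (15/2,0); v=(-1,2)
4. t=4 → T at (7/2,8); v=(-1,-2)
5. t=7/2 → L at (0,1); v=(1,-2)
6. t=1/2 → B at (1/2,0); v=(1,2)
7. t=4 → T at (9/2,8); v=(1,-2)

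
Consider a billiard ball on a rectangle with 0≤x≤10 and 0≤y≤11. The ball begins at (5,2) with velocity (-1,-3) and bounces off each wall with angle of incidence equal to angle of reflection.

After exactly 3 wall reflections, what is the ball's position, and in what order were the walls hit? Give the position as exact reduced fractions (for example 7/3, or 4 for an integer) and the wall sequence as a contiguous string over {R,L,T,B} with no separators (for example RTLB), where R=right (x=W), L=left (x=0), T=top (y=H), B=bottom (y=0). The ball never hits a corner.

1. t=2/3 → B at (13/3,0); v=(-1,3)
2. t=11/3 → T at (2/3,11); v=(-1,-3)
3. t=2/3 → L at (0,9); v=(1,-3)

Final position: (0,9)
Wall sequence: BTL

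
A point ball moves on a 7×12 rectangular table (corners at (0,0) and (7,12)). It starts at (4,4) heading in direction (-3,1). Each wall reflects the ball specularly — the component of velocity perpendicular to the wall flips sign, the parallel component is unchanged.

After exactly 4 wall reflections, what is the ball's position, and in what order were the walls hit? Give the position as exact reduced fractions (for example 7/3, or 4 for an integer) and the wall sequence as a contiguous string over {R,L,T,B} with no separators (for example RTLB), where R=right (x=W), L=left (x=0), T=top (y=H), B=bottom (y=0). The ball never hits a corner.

Final position: (6,12)
Wall sequence: LRLT

1. t=4/3 → L at (0,16/3); v=(3,1)
2. t=7/3 → R at (7,23/3); v=(-3,1)
3. t=7/3 → L at (0,10); v=(3,1)
4. t=2 → T at (6,12); v=(3,-1)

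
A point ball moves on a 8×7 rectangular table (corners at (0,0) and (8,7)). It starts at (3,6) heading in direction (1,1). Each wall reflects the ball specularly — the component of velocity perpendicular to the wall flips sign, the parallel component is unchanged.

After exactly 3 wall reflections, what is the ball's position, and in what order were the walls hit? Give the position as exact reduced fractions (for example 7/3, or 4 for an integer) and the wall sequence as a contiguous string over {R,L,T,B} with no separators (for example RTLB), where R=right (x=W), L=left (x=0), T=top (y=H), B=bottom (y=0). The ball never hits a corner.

Final position: (5,0)
Wall sequence: TRB

1. t=1 → T at (4,7); v=(1,-1)
2. t=4 → R at (8,3); v=(-1,-1)
3. t=3 → B at (5,0); v=(-1,1)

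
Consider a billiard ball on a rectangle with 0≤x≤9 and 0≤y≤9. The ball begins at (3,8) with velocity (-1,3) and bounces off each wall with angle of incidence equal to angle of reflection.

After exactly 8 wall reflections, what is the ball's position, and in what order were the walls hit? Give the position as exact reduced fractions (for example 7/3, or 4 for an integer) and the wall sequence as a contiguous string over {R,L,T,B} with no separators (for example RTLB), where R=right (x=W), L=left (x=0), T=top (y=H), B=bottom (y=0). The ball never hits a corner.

1. t=1/3 → T at (8/3,9); v=(-1,-3)
2. t=8/3 → L at (0,1); v=(1,-3)
3. t=1/3 → B at (1/3,0); v=(1,3)
4. t=3 → T at (10/3,9); v=(1,-3)
5. t=3 → B at (19/3,0); v=(1,3)
6. t=8/3 → R at (9,8); v=(-1,3)
7. t=1/3 → T at (26/3,9); v=(-1,-3)
8. t=3 → B at (17/3,0); v=(-1,3)

Final position: (17/3,0)
Wall sequence: TLBTBRTB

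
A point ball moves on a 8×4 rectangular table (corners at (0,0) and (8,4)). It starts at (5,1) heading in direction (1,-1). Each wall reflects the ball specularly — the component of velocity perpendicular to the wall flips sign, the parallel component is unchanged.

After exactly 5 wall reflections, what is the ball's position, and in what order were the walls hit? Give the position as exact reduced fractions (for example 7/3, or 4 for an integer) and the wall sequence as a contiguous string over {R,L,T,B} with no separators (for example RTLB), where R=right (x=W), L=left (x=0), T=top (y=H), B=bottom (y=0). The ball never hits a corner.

1. t=1 → B at (6,0); v=(1,1)
2. t=2 → R at (8,2); v=(-1,1)
3. t=2 → T at (6,4); v=(-1,-1)
4. t=4 → B at (2,0); v=(-1,1)
5. t=2 → L at (0,2); v=(1,1)

Final position: (0,2)
Wall sequence: BRTBL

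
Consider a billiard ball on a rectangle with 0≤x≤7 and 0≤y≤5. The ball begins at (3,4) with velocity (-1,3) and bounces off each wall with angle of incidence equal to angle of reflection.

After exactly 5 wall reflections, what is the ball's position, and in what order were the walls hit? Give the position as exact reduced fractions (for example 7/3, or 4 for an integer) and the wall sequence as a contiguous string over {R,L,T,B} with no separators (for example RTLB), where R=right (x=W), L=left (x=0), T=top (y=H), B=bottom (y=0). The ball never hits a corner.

Final position: (7/3,0)
Wall sequence: TBLTB

1. t=1/3 → T at (8/3,5); v=(-1,-3)
2. t=5/3 → B at (1,0); v=(-1,3)
3. t=1 → L at (0,3); v=(1,3)
4. t=2/3 → T at (2/3,5); v=(1,-3)
5. t=5/3 → B at (7/3,0); v=(1,3)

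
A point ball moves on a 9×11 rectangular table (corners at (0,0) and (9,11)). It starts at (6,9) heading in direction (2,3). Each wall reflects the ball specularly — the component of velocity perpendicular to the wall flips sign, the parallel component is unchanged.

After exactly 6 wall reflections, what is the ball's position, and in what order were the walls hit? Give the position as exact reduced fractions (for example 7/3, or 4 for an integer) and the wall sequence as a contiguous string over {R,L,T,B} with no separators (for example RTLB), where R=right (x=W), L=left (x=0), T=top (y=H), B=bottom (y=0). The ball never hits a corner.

Final position: (9,7/2)
Wall sequence: TRBLTR

1. t=2/3 → T at (22/3,11); v=(2,-3)
2. t=5/6 → R at (9,17/2); v=(-2,-3)
3. t=17/6 → B at (10/3,0); v=(-2,3)
4. t=5/3 → L at (0,5); v=(2,3)
5. t=2 → T at (4,11); v=(2,-3)
6. t=5/2 → R at (9,7/2); v=(-2,-3)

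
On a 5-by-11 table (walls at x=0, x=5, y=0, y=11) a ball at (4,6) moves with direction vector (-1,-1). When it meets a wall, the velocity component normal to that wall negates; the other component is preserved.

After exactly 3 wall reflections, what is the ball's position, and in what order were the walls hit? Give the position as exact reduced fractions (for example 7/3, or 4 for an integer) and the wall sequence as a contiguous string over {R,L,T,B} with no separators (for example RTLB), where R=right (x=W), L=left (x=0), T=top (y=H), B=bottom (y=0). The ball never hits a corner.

Final position: (5,3)
Wall sequence: LBR

1. t=4 → L at (0,2); v=(1,-1)
2. t=2 → B at (2,0); v=(1,1)
3. t=3 → R at (5,3); v=(-1,1)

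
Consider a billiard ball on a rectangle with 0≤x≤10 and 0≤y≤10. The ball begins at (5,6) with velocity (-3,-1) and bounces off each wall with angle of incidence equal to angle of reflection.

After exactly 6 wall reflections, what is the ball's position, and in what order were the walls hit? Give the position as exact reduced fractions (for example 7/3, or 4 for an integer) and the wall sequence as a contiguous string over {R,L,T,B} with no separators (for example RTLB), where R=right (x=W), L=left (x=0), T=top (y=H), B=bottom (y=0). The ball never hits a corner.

1. t=5/3 → L at (0,13/3); v=(3,-1)
2. t=10/3 → R at (10,1); v=(-3,-1)
3. t=1 → B at (7,0); v=(-3,1)
4. t=7/3 → L at (0,7/3); v=(3,1)
5. t=10/3 → R at (10,17/3); v=(-3,1)
6. t=10/3 → L at (0,9); v=(3,1)

Final position: (0,9)
Wall sequence: LRBLRL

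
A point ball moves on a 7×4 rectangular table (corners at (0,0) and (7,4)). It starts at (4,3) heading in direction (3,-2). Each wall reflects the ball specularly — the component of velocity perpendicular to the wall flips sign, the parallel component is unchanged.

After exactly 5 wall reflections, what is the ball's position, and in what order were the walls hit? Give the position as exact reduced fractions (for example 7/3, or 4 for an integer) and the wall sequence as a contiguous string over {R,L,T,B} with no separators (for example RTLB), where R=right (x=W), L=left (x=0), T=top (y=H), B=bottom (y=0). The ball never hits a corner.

1. t=1 → R at (7,1); v=(-3,-2)
2. t=1/2 → B at (11/2,0); v=(-3,2)
3. t=11/6 → L at (0,11/3); v=(3,2)
4. t=1/6 → T at (1/2,4); v=(3,-2)
5. t=2 → B at (13/2,0); v=(3,2)

Final position: (13/2,0)
Wall sequence: RBLTB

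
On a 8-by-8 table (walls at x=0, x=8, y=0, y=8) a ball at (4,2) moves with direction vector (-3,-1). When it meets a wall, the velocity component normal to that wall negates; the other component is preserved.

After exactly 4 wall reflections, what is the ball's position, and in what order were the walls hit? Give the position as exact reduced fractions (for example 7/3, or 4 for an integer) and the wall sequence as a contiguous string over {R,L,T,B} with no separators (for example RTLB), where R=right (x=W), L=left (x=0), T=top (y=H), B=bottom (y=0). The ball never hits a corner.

Final position: (0,14/3)
Wall sequence: LBRL

1. t=4/3 → L at (0,2/3); v=(3,-1)
2. t=2/3 → B at (2,0); v=(3,1)
3. t=2 → R at (8,2); v=(-3,1)
4. t=8/3 → L at (0,14/3); v=(3,1)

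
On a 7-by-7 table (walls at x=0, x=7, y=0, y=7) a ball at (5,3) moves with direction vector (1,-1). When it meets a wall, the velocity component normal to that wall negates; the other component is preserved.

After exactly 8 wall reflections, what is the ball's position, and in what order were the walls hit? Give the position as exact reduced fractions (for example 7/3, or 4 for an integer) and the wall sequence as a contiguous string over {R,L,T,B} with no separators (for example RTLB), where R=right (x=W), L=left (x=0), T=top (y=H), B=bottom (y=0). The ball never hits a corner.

1. t=2 → R at (7,1); v=(-1,-1)
2. t=1 → B at (6,0); v=(-1,1)
3. t=6 → L at (0,6); v=(1,1)
4. t=1 → T at (1,7); v=(1,-1)
5. t=6 → R at (7,1); v=(-1,-1)
6. t=1 → B at (6,0); v=(-1,1)
7. t=6 → L at (0,6); v=(1,1)
8. t=1 → T at (1,7); v=(1,-1)

Final position: (1,7)
Wall sequence: RBLTRBLT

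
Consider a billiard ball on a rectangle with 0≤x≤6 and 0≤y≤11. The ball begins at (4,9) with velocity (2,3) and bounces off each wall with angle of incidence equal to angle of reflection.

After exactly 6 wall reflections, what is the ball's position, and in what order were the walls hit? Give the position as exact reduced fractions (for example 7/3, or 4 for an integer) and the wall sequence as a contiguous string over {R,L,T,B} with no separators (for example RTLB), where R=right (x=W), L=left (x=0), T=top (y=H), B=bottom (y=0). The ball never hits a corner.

Final position: (4,11)
Wall sequence: TRLBRT

1. t=2/3 → T at (16/3,11); v=(2,-3)
2. t=1/3 → R at (6,10); v=(-2,-3)
3. t=3 → L at (0,1); v=(2,-3)
4. t=1/3 → B at (2/3,0); v=(2,3)
5. t=8/3 → R at (6,8); v=(-2,3)
6. t=1 → T at (4,11); v=(-2,-3)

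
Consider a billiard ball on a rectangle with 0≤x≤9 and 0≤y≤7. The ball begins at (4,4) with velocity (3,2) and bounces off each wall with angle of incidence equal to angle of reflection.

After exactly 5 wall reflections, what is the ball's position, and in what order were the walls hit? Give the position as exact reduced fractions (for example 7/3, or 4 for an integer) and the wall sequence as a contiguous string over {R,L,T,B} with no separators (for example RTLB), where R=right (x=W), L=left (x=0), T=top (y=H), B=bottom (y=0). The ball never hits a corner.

1. t=3/2 → T at (17/2,7); v=(3,-2)
2. t=1/6 → R at (9,20/3); v=(-3,-2)
3. t=3 → L at (0,2/3); v=(3,-2)
4. t=1/3 → B at (1,0); v=(3,2)
5. t=8/3 → R at (9,16/3); v=(-3,2)

Final position: (9,16/3)
Wall sequence: TRLBR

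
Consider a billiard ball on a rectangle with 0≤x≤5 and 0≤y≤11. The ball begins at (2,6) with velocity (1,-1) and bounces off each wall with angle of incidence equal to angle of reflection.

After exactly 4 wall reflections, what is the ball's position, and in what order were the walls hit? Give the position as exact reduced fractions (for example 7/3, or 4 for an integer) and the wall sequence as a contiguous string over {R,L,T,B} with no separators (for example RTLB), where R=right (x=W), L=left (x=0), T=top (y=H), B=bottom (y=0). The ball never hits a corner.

1. t=3 → R at (5,3); v=(-1,-1)
2. t=3 → B at (2,0); v=(-1,1)
3. t=2 → L at (0,2); v=(1,1)
4. t=5 → R at (5,7); v=(-1,1)

Final position: (5,7)
Wall sequence: RBLR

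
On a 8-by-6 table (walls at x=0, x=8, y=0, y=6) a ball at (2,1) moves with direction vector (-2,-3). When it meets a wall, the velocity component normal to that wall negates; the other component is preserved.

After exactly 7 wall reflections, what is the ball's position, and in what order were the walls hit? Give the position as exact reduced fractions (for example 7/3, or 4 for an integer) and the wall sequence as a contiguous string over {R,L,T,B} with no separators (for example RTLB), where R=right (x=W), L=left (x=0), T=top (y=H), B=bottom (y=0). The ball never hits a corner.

1. t=1/3 → B at (4/3,0); v=(-2,3)
2. t=2/3 → L at (0,2); v=(2,3)
3. t=4/3 → T at (8/3,6); v=(2,-3)
4. t=2 → B at (20/3,0); v=(2,3)
5. t=2/3 → R at (8,2); v=(-2,3)
6. t=4/3 → T at (16/3,6); v=(-2,-3)
7. t=2 → B at (4/3,0); v=(-2,3)

Final position: (4/3,0)
Wall sequence: BLTBRTB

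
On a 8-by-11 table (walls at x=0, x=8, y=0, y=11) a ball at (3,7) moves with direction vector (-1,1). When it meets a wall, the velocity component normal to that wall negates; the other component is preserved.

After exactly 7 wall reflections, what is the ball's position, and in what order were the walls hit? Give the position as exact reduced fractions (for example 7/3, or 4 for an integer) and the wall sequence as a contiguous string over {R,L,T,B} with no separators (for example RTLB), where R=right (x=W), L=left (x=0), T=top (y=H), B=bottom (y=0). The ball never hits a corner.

1. t=3 → L at (0,10); v=(1,1)
2. t=1 → T at (1,11); v=(1,-1)
3. t=7 → R at (8,4); v=(-1,-1)
4. t=4 → B at (4,0); v=(-1,1)
5. t=4 → L at (0,4); v=(1,1)
6. t=7 → T at (7,11); v=(1,-1)
7. t=1 → R at (8,10); v=(-1,-1)

Final position: (8,10)
Wall sequence: LTRBLTR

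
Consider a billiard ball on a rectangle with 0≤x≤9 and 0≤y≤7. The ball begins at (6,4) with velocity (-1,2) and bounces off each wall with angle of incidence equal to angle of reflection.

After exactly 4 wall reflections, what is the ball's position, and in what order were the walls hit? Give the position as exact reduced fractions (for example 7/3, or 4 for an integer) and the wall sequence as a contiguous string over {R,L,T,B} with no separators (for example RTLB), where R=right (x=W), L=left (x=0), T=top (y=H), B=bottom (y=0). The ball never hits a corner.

Final position: (5/2,7)
Wall sequence: TBLT

1. t=3/2 → T at (9/2,7); v=(-1,-2)
2. t=7/2 → B at (1,0); v=(-1,2)
3. t=1 → L at (0,2); v=(1,2)
4. t=5/2 → T at (5/2,7); v=(1,-2)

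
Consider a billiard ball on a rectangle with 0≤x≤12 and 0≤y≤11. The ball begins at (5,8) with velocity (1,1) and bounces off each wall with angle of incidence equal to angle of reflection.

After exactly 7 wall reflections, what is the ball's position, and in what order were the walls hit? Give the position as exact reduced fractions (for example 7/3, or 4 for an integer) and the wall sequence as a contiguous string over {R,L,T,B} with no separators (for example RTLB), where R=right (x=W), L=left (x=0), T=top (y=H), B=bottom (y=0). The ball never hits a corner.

Final position: (7,0)
Wall sequence: TRBLTRB

1. t=3 → T at (8,11); v=(1,-1)
2. t=4 → R at (12,7); v=(-1,-1)
3. t=7 → B at (5,0); v=(-1,1)
4. t=5 → L at (0,5); v=(1,1)
5. t=6 → T at (6,11); v=(1,-1)
6. t=6 → R at (12,5); v=(-1,-1)
7. t=5 → B at (7,0); v=(-1,1)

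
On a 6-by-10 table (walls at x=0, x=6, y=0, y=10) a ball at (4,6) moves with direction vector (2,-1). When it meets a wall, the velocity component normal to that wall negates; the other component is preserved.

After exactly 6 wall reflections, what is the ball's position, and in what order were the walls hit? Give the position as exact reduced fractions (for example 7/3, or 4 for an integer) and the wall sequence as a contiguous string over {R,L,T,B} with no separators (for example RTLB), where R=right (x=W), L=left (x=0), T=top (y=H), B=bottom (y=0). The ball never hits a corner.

Final position: (6,7)
Wall sequence: RLBRLR

1. t=1 → R at (6,5); v=(-2,-1)
2. t=3 → L at (0,2); v=(2,-1)
3. t=2 → B at (4,0); v=(2,1)
4. t=1 → R at (6,1); v=(-2,1)
5. t=3 → L at (0,4); v=(2,1)
6. t=3 → R at (6,7); v=(-2,1)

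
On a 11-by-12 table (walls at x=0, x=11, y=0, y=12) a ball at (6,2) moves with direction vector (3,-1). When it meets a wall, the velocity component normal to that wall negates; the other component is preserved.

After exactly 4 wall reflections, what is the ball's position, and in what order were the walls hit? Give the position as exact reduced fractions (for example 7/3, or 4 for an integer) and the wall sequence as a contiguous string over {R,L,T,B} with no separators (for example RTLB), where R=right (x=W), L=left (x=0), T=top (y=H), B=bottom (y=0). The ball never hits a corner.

1. t=5/3 → R at (11,1/3); v=(-3,-1)
2. t=1/3 → B at (10,0); v=(-3,1)
3. t=10/3 → L at (0,10/3); v=(3,1)
4. t=11/3 → R at (11,7); v=(-3,1)

Final position: (11,7)
Wall sequence: RBLR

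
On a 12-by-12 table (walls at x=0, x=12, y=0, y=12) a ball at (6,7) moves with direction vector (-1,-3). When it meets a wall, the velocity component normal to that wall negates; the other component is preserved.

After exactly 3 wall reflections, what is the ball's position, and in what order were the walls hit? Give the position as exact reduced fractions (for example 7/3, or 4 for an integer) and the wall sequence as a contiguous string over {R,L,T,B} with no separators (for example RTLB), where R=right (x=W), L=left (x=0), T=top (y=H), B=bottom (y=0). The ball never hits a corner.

1. t=7/3 → B at (11/3,0); v=(-1,3)
2. t=11/3 → L at (0,11); v=(1,3)
3. t=1/3 → T at (1/3,12); v=(1,-3)

Final position: (1/3,12)
Wall sequence: BLT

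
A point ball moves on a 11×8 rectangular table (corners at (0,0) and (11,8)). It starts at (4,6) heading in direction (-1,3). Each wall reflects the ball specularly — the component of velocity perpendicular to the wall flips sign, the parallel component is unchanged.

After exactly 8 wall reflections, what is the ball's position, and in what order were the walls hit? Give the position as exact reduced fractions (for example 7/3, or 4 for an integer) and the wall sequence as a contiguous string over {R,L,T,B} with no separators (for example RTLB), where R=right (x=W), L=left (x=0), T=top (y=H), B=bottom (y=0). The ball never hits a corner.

1. t=2/3 → T at (10/3,8); v=(-1,-3)
2. t=8/3 → B at (2/3,0); v=(-1,3)
3. t=2/3 → L at (0,2); v=(1,3)
4. t=2 → T at (2,8); v=(1,-3)
5. t=8/3 → B at (14/3,0); v=(1,3)
6. t=8/3 → T at (22/3,8); v=(1,-3)
7. t=8/3 → B at (10,0); v=(1,3)
8. t=1 → R at (11,3); v=(-1,3)

Final position: (11,3)
Wall sequence: TBLTBTBR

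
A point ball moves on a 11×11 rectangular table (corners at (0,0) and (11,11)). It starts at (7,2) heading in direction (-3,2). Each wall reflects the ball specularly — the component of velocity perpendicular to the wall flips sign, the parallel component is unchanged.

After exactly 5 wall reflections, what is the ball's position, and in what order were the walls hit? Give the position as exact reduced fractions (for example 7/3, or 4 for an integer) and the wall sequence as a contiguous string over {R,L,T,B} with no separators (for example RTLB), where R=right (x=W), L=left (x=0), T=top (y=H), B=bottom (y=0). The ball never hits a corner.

Final position: (1,0)
Wall sequence: LTRLB

1. t=7/3 → L at (0,20/3); v=(3,2)
2. t=13/6 → T at (13/2,11); v=(3,-2)
3. t=3/2 → R at (11,8); v=(-3,-2)
4. t=11/3 → L at (0,2/3); v=(3,-2)
5. t=1/3 → B at (1,0); v=(3,2)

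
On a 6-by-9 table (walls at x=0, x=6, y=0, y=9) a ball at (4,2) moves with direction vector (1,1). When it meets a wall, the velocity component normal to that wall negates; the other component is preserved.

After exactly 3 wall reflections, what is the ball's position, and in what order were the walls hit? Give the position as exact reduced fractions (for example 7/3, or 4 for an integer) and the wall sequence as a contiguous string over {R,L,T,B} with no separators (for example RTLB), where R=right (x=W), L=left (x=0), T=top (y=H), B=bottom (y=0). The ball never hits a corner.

1. t=2 → R at (6,4); v=(-1,1)
2. t=5 → T at (1,9); v=(-1,-1)
3. t=1 → L at (0,8); v=(1,-1)

Final position: (0,8)
Wall sequence: RTL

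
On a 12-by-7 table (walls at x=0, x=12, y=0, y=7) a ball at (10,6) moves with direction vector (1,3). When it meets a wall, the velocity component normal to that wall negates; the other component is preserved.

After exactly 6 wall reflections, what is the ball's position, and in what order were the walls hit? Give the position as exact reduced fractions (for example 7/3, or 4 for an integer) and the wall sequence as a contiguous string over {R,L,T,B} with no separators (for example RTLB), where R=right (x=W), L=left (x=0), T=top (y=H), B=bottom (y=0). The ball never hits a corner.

1. t=1/3 → T at (31/3,7); v=(1,-3)
2. t=5/3 → R at (12,2); v=(-1,-3)
3. t=2/3 → B at (34/3,0); v=(-1,3)
4. t=7/3 → T at (9,7); v=(-1,-3)
5. t=7/3 → B at (20/3,0); v=(-1,3)
6. t=7/3 → T at (13/3,7); v=(-1,-3)

Final position: (13/3,7)
Wall sequence: TRBTBT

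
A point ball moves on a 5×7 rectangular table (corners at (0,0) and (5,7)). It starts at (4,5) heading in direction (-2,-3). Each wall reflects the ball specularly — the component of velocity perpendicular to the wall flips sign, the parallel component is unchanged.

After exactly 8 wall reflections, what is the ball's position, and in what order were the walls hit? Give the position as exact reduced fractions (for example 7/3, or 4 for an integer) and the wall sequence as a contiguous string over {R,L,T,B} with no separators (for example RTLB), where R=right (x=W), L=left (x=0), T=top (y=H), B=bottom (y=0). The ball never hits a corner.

1. t=5/3 → B at (2/3,0); v=(-2,3)
2. t=1/3 → L at (0,1); v=(2,3)
3. t=2 → T at (4,7); v=(2,-3)
4. t=1/2 → R at (5,11/2); v=(-2,-3)
5. t=11/6 → B at (4/3,0); v=(-2,3)
6. t=2/3 → L at (0,2); v=(2,3)
7. t=5/3 → T at (10/3,7); v=(2,-3)
8. t=5/6 → R at (5,9/2); v=(-2,-3)

Final position: (5,9/2)
Wall sequence: BLTRBLTR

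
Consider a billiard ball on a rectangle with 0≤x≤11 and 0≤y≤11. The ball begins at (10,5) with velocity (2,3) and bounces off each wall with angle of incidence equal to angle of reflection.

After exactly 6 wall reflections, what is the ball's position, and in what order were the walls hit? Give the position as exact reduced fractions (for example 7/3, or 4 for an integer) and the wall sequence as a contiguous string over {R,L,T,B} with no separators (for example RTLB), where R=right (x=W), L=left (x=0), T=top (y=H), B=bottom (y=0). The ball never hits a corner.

1. t=1/2 → R at (11,13/2); v=(-2,3)
2. t=3/2 → T at (8,11); v=(-2,-3)
3. t=11/3 → B at (2/3,0); v=(-2,3)
4. t=1/3 → L at (0,1); v=(2,3)
5. t=10/3 → T at (20/3,11); v=(2,-3)
6. t=13/6 → R at (11,9/2); v=(-2,-3)

Final position: (11,9/2)
Wall sequence: RTBLTR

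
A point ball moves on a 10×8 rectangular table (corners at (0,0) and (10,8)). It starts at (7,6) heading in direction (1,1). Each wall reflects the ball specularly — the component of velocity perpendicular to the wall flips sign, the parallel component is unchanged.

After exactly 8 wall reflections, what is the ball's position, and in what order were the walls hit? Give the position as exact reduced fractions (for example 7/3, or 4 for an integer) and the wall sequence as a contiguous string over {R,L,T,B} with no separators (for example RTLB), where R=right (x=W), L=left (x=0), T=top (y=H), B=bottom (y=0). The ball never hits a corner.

1. t=2 → T at (9,8); v=(1,-1)
2. t=1 → R at (10,7); v=(-1,-1)
3. t=7 → B at (3,0); v=(-1,1)
4. t=3 → L at (0,3); v=(1,1)
5. t=5 → T at (5,8); v=(1,-1)
6. t=5 → R at (10,3); v=(-1,-1)
7. t=3 → B at (7,0); v=(-1,1)
8. t=7 → L at (0,7); v=(1,1)

Final position: (0,7)
Wall sequence: TRBLTRBL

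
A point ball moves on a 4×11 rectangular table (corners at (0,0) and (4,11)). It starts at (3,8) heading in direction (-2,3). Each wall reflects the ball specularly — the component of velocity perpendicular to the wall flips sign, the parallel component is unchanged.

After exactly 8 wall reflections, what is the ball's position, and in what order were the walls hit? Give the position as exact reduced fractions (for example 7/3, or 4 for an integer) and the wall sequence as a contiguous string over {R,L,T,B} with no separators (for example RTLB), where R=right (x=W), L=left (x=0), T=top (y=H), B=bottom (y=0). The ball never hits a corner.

1. t=1 → T at (1,11); v=(-2,-3)
2. t=1/2 → L at (0,19/2); v=(2,-3)
3. t=2 → R at (4,7/2); v=(-2,-3)
4. t=7/6 → B at (5/3,0); v=(-2,3)
5. t=5/6 → L at (0,5/2); v=(2,3)
6. t=2 → R at (4,17/2); v=(-2,3)
7. t=5/6 → T at (7/3,11); v=(-2,-3)
8. t=7/6 → L at (0,15/2); v=(2,-3)

Final position: (0,15/2)
Wall sequence: TLRBLRTL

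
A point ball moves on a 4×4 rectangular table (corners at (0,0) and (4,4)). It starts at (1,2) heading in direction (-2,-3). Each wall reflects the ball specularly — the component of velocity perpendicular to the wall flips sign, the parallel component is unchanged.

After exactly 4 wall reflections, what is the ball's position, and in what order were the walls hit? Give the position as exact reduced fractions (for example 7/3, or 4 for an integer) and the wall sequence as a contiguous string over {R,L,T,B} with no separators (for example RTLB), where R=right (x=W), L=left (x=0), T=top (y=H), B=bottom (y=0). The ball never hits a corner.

1. t=1/2 → L at (0,1/2); v=(2,-3)
2. t=1/6 → B at (1/3,0); v=(2,3)
3. t=4/3 → T at (3,4); v=(2,-3)
4. t=1/2 → R at (4,5/2); v=(-2,-3)

Final position: (4,5/2)
Wall sequence: LBTR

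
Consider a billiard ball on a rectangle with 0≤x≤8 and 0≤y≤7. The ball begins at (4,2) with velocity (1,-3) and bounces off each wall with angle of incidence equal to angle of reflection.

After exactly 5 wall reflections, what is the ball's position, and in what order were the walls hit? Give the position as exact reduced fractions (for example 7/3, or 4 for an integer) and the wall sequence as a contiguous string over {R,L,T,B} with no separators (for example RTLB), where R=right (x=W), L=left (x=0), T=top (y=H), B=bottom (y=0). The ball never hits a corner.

1. t=2/3 → B at (14/3,0); v=(1,3)
2. t=7/3 → T at (7,7); v=(1,-3)
3. t=1 → R at (8,4); v=(-1,-3)
4. t=4/3 → B at (20/3,0); v=(-1,3)
5. t=7/3 → T at (13/3,7); v=(-1,-3)

Final position: (13/3,7)
Wall sequence: BTRBT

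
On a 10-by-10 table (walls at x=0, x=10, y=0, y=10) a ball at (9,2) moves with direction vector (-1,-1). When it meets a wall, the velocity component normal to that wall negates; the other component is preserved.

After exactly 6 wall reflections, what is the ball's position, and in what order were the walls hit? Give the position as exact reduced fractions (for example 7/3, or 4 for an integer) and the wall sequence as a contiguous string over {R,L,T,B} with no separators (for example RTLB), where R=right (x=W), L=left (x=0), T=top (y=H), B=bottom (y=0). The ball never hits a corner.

1. t=2 → B at (7,0); v=(-1,1)
2. t=7 → L at (0,7); v=(1,1)
3. t=3 → T at (3,10); v=(1,-1)
4. t=7 → R at (10,3); v=(-1,-1)
5. t=3 → B at (7,0); v=(-1,1)
6. t=7 → L at (0,7); v=(1,1)

Final position: (0,7)
Wall sequence: BLTRBL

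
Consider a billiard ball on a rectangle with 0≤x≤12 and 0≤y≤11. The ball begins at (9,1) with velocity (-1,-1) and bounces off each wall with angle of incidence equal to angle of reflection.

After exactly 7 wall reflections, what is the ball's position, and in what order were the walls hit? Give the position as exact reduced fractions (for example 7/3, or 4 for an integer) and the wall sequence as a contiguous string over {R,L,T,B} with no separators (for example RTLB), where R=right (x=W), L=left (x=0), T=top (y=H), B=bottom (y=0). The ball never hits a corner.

1. t=1 → B at (8,0); v=(-1,1)
2. t=8 → L at (0,8); v=(1,1)
3. t=3 → T at (3,11); v=(1,-1)
4. t=9 → R at (12,2); v=(-1,-1)
5. t=2 → B at (10,0); v=(-1,1)
6. t=10 → L at (0,10); v=(1,1)
7. t=1 → T at (1,11); v=(1,-1)

Final position: (1,11)
Wall sequence: BLTRBLT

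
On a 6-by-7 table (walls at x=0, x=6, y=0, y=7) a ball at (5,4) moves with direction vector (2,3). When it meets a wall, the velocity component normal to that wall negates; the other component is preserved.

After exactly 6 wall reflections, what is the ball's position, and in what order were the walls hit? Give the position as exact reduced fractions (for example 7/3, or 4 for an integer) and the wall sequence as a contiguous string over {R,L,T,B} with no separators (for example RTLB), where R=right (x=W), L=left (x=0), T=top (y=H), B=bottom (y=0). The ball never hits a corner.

Final position: (6,9/2)
Wall sequence: RTBLTR

1. t=1/2 → R at (6,11/2); v=(-2,3)
2. t=1/2 → T at (5,7); v=(-2,-3)
3. t=7/3 → B at (1/3,0); v=(-2,3)
4. t=1/6 → L at (0,1/2); v=(2,3)
5. t=13/6 → T at (13/3,7); v=(2,-3)
6. t=5/6 → R at (6,9/2); v=(-2,-3)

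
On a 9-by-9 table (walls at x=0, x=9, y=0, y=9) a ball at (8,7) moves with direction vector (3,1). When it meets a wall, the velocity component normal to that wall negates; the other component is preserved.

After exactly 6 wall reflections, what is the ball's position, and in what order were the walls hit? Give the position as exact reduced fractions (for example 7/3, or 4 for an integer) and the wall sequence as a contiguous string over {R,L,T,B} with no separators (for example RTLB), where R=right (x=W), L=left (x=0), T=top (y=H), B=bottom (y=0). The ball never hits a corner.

1. t=1/3 → R at (9,22/3); v=(-3,1)
2. t=5/3 → T at (4,9); v=(-3,-1)
3. t=4/3 → L at (0,23/3); v=(3,-1)
4. t=3 → R at (9,14/3); v=(-3,-1)
5. t=3 → L at (0,5/3); v=(3,-1)
6. t=5/3 → B at (5,0); v=(3,1)

Final position: (5,0)
Wall sequence: RTLRLB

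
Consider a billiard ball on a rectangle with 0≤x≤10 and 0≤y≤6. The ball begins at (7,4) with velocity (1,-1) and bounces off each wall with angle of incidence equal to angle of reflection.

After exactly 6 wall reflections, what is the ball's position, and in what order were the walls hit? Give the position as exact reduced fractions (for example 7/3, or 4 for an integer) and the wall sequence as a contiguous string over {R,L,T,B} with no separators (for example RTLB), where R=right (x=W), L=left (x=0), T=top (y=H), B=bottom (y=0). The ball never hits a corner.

Final position: (9,6)
Wall sequence: RBTLBT

1. t=3 → R at (10,1); v=(-1,-1)
2. t=1 → B at (9,0); v=(-1,1)
3. t=6 → T at (3,6); v=(-1,-1)
4. t=3 → L at (0,3); v=(1,-1)
5. t=3 → B at (3,0); v=(1,1)
6. t=6 → T at (9,6); v=(1,-1)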